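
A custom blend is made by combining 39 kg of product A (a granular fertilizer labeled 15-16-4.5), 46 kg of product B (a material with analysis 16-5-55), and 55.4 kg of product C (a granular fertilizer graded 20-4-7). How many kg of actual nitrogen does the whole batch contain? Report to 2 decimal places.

N mass = 15%×39 + 16%×46 + 20%×55.4 = 24.29 kg.

24.29 kg N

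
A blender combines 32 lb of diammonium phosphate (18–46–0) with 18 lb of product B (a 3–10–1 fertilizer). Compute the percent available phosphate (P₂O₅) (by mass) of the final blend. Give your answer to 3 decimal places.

33.040% P₂O₅

Total mass = 32 + 18 = 50 lb.
P₂O₅ mass = 46%×32 + 10%×18 = 16.52 lb.
% P₂O₅ = 16.52 / 50 = 33.04%.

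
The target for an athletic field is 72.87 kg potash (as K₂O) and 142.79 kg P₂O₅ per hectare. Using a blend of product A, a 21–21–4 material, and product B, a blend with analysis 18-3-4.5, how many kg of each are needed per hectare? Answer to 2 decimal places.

513.87 kg product A, 1162.56 kg product B

With a, b = kg per hectare of product A and product B:
K₂O: 0.04·a + 0.045·b = 72.87
P₂O₅: 0.21·a + 0.03·b = 142.79
Eliminate a: (row1) − 0.04/0.21·(row2) → 0.0392857·b = 45.6719, so b = 1162.558.
Back-substitute: a = (72.87 − 0.045·1162.558) / 0.04 = 513.873.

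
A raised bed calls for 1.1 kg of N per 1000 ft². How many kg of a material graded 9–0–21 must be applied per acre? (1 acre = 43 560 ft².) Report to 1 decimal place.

532.4 kg of product per acre

Product per 1000 ft² = 1.1 / 9% = 12.2222 kg.
Convert to per acre: 12.2222 × 43.56 = 532.4 kg.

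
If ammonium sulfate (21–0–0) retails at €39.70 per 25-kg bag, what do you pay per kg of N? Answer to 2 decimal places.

€7.56 per kg N

N in bag = 25 × 21% = 5.25 kg.
Cost per kg N = €39.70 / 5.25 = €7.5619.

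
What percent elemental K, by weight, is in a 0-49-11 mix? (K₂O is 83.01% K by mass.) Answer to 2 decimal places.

%K = 11 × 0.8301 = 9.1311%.

9.13% K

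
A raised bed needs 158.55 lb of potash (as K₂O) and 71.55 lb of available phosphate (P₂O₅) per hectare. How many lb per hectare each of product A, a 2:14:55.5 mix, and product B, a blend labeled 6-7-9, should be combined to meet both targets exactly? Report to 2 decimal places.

Per-hectare balance (a = product A, b = product B):
K₂O: 0.555·a + 0.09·b = 158.55
P₂O₅: 0.14·a + 0.07·b = 71.55
From row1: a = (158.55 − 0.09·b) / 0.555.
Into row2: 0.14·(158.55 − 0.09·b)/0.555 + 0.07·b = 71.55 → b = 667.171, a = 177.486.

177.49 lb product A, 667.17 lb product B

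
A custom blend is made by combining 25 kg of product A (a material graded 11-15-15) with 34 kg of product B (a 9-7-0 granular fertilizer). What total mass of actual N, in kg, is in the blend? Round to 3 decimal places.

5.810 kg N

N mass = 11%×25 + 9%×34 = 5.81 kg.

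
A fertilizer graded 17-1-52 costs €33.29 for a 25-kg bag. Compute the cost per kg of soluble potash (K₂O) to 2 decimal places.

€2.56 per kg K₂O

K₂O in bag = 25 × 52% = 13 kg.
Cost per kg K₂O = €33.29 / 13 = €2.5608.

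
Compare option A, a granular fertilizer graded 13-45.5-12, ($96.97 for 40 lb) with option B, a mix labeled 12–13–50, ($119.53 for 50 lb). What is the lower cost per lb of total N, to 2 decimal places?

option A: N per bag = 40 × 13% = 5.2 lb; cost = 96.97 / 5.2 = $18.6481/lb N.
option B: N per bag = 50 × 12% = 6 lb; cost = 119.53 / 6 = $19.9217/lb N.
option A is cheaper.

$18.65 per lb N (option A)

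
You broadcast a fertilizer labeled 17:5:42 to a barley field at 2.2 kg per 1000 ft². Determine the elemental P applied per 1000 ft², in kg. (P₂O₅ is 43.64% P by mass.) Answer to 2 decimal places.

0.05 kg P per thousand sq ft

P₂O₅ per 1000 ft² = 2.2 × 5% = 0.11 kg.
Elemental P = 0.11 × 0.4364 = 0.048004 kg per 1000 ft².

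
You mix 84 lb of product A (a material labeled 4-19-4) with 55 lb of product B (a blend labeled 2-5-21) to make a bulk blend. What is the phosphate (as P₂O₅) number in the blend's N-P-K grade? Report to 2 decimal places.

13.46% P₂O₅

Total mass = 84 + 55 = 139 lb.
P₂O₅ mass = 19%×84 + 5%×55 = 18.71 lb.
% P₂O₅ = 18.71 / 139 = 13.4604%.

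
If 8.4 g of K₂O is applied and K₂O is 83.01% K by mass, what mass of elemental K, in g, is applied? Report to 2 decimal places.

6.97 g K

K = 8.4 × 0.8301 = 6.97284 g.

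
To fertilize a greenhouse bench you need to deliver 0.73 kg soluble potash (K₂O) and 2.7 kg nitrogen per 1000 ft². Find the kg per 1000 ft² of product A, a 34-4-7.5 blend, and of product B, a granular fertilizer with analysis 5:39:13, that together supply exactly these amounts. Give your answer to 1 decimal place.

7.8 kg product A, 1.1 kg product B

Per-1000 ft² balance (a = product A, b = product B):
K₂O: 0.075·a + 0.13·b = 0.73
N: 0.34·a + 0.05·b = 2.7
Eliminate a: (row1) − 0.075/0.34·(row2) → 0.118971·b = 0.134412, so b = 1.12979.
Back-substitute: a = (0.73 − 0.13·1.12979) / 0.075 = 7.77503.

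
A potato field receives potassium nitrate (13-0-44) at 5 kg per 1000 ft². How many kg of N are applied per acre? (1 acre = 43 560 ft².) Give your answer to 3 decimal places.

28.314 kg N per acre

nitrogen per 1000 ft² = 5 × 13% = 0.65 kg.
Convert to per acre: 0.65 × 43.56 = 28.314 kg.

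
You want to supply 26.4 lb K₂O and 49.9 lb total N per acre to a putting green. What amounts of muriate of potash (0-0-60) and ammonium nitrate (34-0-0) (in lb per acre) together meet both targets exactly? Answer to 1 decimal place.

Per-acre balance (a = muriate of potash, b = ammonium nitrate):
K₂O: 0.6·a + 0·b = 26.4
N: 0·a + 0.34·b = 49.9
Solving simultaneously: a = 44, b = 146.765.

44.0 lb muriate of potash, 146.8 lb ammonium nitrate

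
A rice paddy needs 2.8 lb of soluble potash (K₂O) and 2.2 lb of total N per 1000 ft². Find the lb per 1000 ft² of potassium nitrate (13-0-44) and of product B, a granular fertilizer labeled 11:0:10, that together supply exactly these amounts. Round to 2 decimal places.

With a, b = lb per 1000 ft² of potassium nitrate and product B:
K₂O: 0.44·a + 0.1·b = 2.8
N: 0.13·a + 0.11·b = 2.2
From row1: a = (2.8 − 0.1·b) / 0.44.
Into row2: 0.13·(2.8 − 0.1·b)/0.44 + 0.11·b = 2.2 → b = 17.0621, a = 2.48588.

2.49 lb potassium nitrate, 17.06 lb product B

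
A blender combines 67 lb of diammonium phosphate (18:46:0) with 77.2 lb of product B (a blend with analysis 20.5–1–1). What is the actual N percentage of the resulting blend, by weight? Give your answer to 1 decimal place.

19.3% N

Total mass = 67 + 77.2 = 144.2 lb.
N mass = 18%×67 + 20.5%×77.2 = 27.886 lb.
% N = 27.886 / 144.2 = 19.3384%.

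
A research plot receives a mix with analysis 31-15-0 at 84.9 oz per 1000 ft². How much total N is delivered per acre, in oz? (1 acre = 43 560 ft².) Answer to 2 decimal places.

1146.46 oz N per acre

nitrogen per 1000 ft² = 84.9 × 31% = 26.319 oz.
Convert to per acre: 26.319 × 43.56 = 1146.456 oz.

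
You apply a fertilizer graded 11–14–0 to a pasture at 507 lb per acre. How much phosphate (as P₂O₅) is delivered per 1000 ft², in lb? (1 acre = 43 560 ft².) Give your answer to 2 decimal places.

1.63 lb P₂O₅ per thousand sq ft

P₂O₅ per acre = 507 × 14% = 70.98 lb.
Convert to per 1000 ft²: 70.98 × 0.0229568 = 1.62948 lb.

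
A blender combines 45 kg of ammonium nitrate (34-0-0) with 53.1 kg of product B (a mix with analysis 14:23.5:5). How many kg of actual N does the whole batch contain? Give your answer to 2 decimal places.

N mass = 34%×45 + 14%×53.1 = 22.734 kg.

22.73 kg N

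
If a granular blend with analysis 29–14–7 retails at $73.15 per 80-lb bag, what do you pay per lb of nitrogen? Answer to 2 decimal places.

$3.15 per lb N

N in bag = 80 × 29% = 23.2 lb.
Cost per lb N = $73.15 / 23.2 = $3.1530.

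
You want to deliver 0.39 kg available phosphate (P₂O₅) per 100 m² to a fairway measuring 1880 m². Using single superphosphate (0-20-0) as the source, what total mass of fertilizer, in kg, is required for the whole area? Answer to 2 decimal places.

36.66 kg

Product per 100 m² = 0.39 / 20% = 1.95 kg.
Total product = 1.95 × 1880 / 100 = 36.66 kg.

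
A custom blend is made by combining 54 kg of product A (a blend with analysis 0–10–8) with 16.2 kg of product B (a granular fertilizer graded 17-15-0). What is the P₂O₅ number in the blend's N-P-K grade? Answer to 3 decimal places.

11.154% P₂O₅

Total mass = 54 + 16.2 = 70.2 kg.
P₂O₅ mass = 10%×54 + 15%×16.2 = 7.83 kg.
% P₂O₅ = 7.83 / 70.2 = 11.1538%.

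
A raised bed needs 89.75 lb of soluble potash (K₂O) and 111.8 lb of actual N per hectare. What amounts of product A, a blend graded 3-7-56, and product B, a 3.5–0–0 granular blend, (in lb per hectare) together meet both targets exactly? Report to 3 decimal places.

Per-hectare balance (a = product A, b = product B):
K₂O: 0.56·a + 0·b = 89.75
N: 0.03·a + 0.035·b = 111.8
Solving simultaneously: a = 160.2679, b = 3056.9133.

160.268 lb product A, 3056.913 lb product B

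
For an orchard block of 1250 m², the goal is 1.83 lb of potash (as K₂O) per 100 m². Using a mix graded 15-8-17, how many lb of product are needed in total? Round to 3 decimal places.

134.559 lb

Product per 100 m² = 1.83 / 17% = 10.7647 lb.
Total product = 10.7647 × 1250 / 100 = 134.5588 lb.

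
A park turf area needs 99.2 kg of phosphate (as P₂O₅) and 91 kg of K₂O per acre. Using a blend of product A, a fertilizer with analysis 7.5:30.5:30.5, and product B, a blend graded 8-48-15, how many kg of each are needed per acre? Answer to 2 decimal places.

286.14 kg product A, 24.85 kg product B

Let a = kg of product A, b = kg of product B (per acre).
P₂O₅: 0.305·a + 0.48·b = 99.2
K₂O: 0.305·a + 0.15·b = 91
Eliminate b: (row1) − 0.48/0.15·(row2) → -0.671·a = -192, so a = 286.1401.
Then b = (91 − 0.305·286.1401) / 0.15 = 24.8485.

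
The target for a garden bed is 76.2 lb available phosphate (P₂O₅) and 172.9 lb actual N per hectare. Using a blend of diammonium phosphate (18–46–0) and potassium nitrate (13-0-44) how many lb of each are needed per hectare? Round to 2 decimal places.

165.65 lb diammonium phosphate, 1100.64 lb potassium nitrate

With a, b = lb per hectare of diammonium phosphate and potassium nitrate:
P₂O₅: 0.46·a + 0·b = 76.2
N: 0.18·a + 0.13·b = 172.9
Solving simultaneously: a = 165.652, b = 1100.635.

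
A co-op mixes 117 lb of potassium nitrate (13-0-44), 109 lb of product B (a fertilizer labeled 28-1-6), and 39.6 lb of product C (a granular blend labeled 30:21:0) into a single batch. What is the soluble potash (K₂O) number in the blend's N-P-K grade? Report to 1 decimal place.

Total mass = 117 + 109 + 39.6 = 265.6 lb.
K₂O mass = 44%×117 + 6%×109 + 0%×39.6 = 58.02 lb.
% K₂O = 58.02 / 265.6 = 21.8449%.

21.8% K₂O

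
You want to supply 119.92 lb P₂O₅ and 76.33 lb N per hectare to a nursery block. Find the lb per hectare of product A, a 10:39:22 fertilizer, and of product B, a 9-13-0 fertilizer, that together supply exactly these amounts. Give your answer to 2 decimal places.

Let a = lb of product A, b = lb of product B (per hectare).
P₂O₅: 0.39·a + 0.13·b = 119.92
N: 0.1·a + 0.09·b = 76.33
From row1: a = (119.92 − 0.13·b) / 0.39.
Into row2: 0.1·(119.92 − 0.13·b)/0.39 + 0.09·b = 76.33 → b = 804.376, a = 39.362.

39.36 lb product A, 804.38 lb product B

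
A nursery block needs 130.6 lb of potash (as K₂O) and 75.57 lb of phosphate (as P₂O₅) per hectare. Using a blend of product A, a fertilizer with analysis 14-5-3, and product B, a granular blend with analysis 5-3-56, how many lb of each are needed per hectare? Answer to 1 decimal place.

With a, b = lb per hectare of product A and product B:
K₂O: 0.03·a + 0.56·b = 130.6
P₂O₅: 0.05·a + 0.03·b = 75.57
Solving simultaneously: a = 1417.02, b = 157.303.

1417.0 lb product A, 157.3 lb product B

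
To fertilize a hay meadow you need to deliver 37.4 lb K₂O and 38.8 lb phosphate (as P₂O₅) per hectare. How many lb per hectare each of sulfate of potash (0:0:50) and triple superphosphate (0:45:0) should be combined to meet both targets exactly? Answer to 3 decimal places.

With a, b = lb per hectare of sulfate of potash and triple superphosphate:
K₂O: 0.5·a + 0·b = 37.4
P₂O₅: 0·a + 0.45·b = 38.8
Solving simultaneously: a = 74.8, b = 86.2222.

74.800 lb sulfate of potash, 86.222 lb triple superphosphate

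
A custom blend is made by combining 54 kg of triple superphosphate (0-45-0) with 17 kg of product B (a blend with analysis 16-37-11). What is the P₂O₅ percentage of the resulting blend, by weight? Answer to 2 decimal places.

43.08% P₂O₅

Total mass = 54 + 17 = 71 kg.
P₂O₅ mass = 45%×54 + 37%×17 = 30.59 kg.
% P₂O₅ = 30.59 / 71 = 43.0845%.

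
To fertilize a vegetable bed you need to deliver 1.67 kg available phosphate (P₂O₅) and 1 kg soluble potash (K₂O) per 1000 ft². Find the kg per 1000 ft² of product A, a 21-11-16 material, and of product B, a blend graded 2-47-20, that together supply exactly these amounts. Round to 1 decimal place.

2.6 kg product A, 3.0 kg product B

With a, b = kg per 1000 ft² of product A and product B:
P₂O₅: 0.11·a + 0.47·b = 1.67
K₂O: 0.16·a + 0.2·b = 1
Eliminate a: (row1) − 0.11/0.16·(row2) → 0.3325·b = 0.9825, so b = 2.95489.
Back-substitute: a = (1.67 − 0.47·2.95489) / 0.11 = 2.55639.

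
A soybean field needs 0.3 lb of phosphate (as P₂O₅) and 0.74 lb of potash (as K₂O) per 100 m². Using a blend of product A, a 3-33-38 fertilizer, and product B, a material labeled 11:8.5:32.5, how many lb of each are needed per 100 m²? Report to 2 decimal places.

Per-100 m² balance (a = product A, b = product B):
P₂O₅: 0.33·a + 0.085·b = 0.3
K₂O: 0.38·a + 0.325·b = 0.74
Eliminate a: (row1) − 0.33/0.38·(row2) → -0.197237·b = -0.342632, so b = 1.73716.
Back-substitute: a = (0.3 − 0.085·1.73716) / 0.33 = 0.461641.

0.46 lb product A, 1.74 lb product B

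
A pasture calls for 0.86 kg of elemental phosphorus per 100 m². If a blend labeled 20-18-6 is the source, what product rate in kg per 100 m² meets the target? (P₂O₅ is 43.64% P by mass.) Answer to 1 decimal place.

10.9 kg of product per hundred sq m

As P₂O₅: 0.86 / 0.4364 = 1.97067 kg per 100 m².
Product per 100 m² = 1.97067 / 18% = 10.9482 kg.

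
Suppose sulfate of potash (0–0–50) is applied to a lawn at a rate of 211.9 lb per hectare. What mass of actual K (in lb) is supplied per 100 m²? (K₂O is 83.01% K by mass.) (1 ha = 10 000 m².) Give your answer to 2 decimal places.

0.88 lb K per hundred sq m

K₂O per hectare = 211.9 × 50% = 105.95 lb.
Elemental K = 105.95 × 0.8301 = 87.9491 lb per hectare.
Convert to per 100 m²: 87.9491 × 0.01 = 0.879491 lb.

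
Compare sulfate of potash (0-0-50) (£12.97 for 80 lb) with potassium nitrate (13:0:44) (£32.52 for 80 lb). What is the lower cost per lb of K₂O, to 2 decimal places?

£0.32 per lb K₂O (sulfate of potash)

sulfate of potash: K₂O per bag = 80 × 50% = 40 lb; cost = 12.97 / 40 = £0.3243/lb K₂O.
potassium nitrate: K₂O per bag = 80 × 44% = 35.2 lb; cost = 32.52 / 35.2 = £0.9239/lb K₂O.
sulfate of potash is cheaper.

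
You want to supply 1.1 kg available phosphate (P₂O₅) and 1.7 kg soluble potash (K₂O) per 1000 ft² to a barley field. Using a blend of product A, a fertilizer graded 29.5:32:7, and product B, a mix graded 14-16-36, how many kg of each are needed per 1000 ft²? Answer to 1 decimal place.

1.2 kg product A, 4.5 kg product B

Let a = kg of product A, b = kg of product B (per 1000 ft²).
P₂O₅: 0.32·a + 0.16·b = 1.1
K₂O: 0.07·a + 0.36·b = 1.7
Solving simultaneously: a = 1.19231, b = 4.49038.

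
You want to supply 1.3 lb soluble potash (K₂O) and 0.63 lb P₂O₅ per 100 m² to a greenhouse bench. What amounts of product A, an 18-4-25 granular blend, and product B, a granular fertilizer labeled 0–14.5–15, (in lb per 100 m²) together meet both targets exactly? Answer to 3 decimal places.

3.107 lb product A, 3.488 lb product B

With a, b = lb per 100 m² of product A and product B:
K₂O: 0.25·a + 0.15·b = 1.3
P₂O₅: 0.04·a + 0.145·b = 0.63
Eliminate a: (row1) − 0.25/0.04·(row2) → -0.75625·b = -2.6375, so b = 3.4876.
Back-substitute: a = (1.3 − 0.15·3.4876) / 0.25 = 3.10744.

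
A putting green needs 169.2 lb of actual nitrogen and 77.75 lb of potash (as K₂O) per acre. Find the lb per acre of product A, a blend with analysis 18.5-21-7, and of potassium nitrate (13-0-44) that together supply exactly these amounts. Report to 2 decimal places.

Let a = lb of product A, b = lb of potassium nitrate (per acre).
N: 0.185·a + 0.13·b = 169.2
K₂O: 0.07·a + 0.44·b = 77.75
Eliminate b: (row1) − 0.13/0.44·(row2) → 0.164318·a = 146.228, so a = 889.9101.
Then b = (77.75 − 0.07·889.9101) / 0.44 = 35.1279.

889.91 lb product A, 35.13 lb potassium nitrate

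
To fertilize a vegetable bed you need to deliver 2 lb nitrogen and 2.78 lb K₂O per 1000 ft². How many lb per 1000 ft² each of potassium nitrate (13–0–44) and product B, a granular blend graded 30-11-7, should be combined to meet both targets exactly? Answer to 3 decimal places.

5.647 lb potassium nitrate, 4.220 lb product B

With a, b = lb per 1000 ft² of potassium nitrate and product B:
N: 0.13·a + 0.3·b = 2
K₂O: 0.44·a + 0.07·b = 2.78
From row1: a = (2 − 0.3·b) / 0.13.
Into row2: 0.44·(2 − 0.3·b)/0.13 + 0.07·b = 2.78 → b = 4.21969, a = 5.64687.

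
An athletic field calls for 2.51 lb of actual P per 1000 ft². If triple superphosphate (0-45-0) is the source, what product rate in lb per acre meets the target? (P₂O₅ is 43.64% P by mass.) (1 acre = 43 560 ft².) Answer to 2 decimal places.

556.76 lb of product per acre

As P₂O₅: 2.51 / 0.4364 = 5.7516 lb per 1000 ft².
Product per 1000 ft² = 5.7516 / 45% = 12.7813 lb.
Convert to per acre: 12.7813 × 43.56 = 556.755 lb.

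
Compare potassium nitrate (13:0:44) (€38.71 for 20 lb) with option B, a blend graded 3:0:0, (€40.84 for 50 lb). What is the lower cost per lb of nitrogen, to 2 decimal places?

potassium nitrate: N per bag = 20 × 13% = 2.6 lb; cost = 38.71 / 2.6 = €14.8885/lb N.
option B: N per bag = 50 × 3% = 1.5 lb; cost = 40.84 / 1.5 = €27.2267/lb N.
potassium nitrate is cheaper.

€14.89 per lb N (potassium nitrate)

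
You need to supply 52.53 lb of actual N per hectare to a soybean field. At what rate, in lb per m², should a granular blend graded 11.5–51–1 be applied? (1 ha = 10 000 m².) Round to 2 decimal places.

Product per hectare = 52.53 / 11.5% = 456.783 lb.
Convert to per m²: 456.783 × 0.0001 = 0.0456783 lb.

0.05 lb of product per sq m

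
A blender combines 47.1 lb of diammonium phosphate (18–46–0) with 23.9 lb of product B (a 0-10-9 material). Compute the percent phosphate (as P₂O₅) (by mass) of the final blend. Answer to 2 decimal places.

Total mass = 47.1 + 23.9 = 71 lb.
P₂O₅ mass = 46%×47.1 + 10%×23.9 = 24.056 lb.
% P₂O₅ = 24.056 / 71 = 33.8817%.

33.88% P₂O₅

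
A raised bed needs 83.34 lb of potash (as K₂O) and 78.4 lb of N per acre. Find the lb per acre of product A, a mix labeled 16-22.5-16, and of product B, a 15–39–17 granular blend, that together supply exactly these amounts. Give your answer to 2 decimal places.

Let a = lb of product A, b = lb of product B (per acre).
K₂O: 0.16·a + 0.17·b = 83.34
N: 0.16·a + 0.15·b = 78.4
From row1: a = (83.34 − 0.17·b) / 0.16.
Into row2: 0.16·(83.34 − 0.17·b)/0.16 + 0.15·b = 78.4 → b = 247, a = 258.438.

258.44 lb product A, 247.00 lb product B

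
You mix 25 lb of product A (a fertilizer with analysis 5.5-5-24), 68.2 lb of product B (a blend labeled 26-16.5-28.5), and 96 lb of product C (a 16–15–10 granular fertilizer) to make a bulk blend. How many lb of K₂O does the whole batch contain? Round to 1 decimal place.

35.0 lb K₂O

K₂O mass = 24%×25 + 28.5%×68.2 + 10%×96 = 35.037 lb.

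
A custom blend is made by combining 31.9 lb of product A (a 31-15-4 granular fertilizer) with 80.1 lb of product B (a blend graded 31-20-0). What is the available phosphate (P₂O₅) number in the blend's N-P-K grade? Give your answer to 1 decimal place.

18.6% P₂O₅

Total mass = 31.9 + 80.1 = 112 lb.
P₂O₅ mass = 15%×31.9 + 20%×80.1 = 20.805 lb.
% P₂O₅ = 20.805 / 112 = 18.5759%.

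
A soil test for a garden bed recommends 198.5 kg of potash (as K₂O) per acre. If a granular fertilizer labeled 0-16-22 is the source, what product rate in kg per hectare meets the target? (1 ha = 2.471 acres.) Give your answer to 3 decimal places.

Product per acre = 198.5 / 22% = 902.273 kg.
Convert to per hectare: 902.273 × 2.471 = 2229.5159 kg.

2229.516 kg of product per hectare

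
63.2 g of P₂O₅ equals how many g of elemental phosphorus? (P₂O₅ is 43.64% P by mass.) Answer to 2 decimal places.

27.58 g P

P = 63.2 × 0.4364 = 27.5805 g.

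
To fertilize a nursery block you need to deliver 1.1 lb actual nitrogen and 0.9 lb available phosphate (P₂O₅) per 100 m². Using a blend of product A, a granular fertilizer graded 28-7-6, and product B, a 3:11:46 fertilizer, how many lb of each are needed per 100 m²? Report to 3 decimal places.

Let a = lb of product A, b = lb of product B (per 100 m²).
N: 0.28·a + 0.03·b = 1.1
P₂O₅: 0.07·a + 0.11·b = 0.9
Eliminate a: (row1) − 0.28/0.07·(row2) → -0.41·b = -2.5, so b = 6.09756.
Back-substitute: a = (1.1 − 0.03·6.09756) / 0.28 = 3.27526.

3.275 lb product A, 6.098 lb product B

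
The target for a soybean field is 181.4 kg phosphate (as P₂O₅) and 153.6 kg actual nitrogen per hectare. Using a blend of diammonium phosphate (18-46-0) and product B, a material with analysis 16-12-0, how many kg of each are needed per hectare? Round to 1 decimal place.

203.7 kg diammonium phosphate, 730.8 kg product B

Let a = kg of diammonium phosphate, b = kg of product B (per hectare).
P₂O₅: 0.46·a + 0.12·b = 181.4
N: 0.18·a + 0.16·b = 153.6
Eliminate b: (row1) − 0.12/0.16·(row2) → 0.325·a = 66.2, so a = 203.692.
Then b = (153.6 − 0.18·203.692) / 0.16 = 730.846.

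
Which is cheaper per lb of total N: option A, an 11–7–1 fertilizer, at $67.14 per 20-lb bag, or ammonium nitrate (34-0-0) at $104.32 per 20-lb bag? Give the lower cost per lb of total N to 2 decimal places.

$15.34 per lb N (ammonium nitrate)

option A: N per bag = 20 × 11% = 2.2 lb; cost = 67.14 / 2.2 = $30.5182/lb N.
ammonium nitrate: N per bag = 20 × 34% = 6.8 lb; cost = 104.32 / 6.8 = $15.3412/lb N.
ammonium nitrate is cheaper.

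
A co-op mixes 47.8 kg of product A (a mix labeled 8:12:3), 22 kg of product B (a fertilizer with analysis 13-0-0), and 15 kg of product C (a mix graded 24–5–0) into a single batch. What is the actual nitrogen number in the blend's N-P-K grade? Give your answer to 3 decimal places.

Total mass = 47.8 + 22 + 15 = 84.8 kg.
N mass = 8%×47.8 + 13%×22 + 24%×15 = 10.284 kg.
% N = 10.284 / 84.8 = 12.1274%.

12.127% N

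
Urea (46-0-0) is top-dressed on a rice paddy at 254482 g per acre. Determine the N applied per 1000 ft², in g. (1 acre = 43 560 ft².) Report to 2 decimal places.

nitrogen per acre = 254482 × 46% = 117062 g.
Convert to per 1000 ft²: 117062 × 0.0229568 = 2687.367 g.

2687.37 g N per thousand sq ft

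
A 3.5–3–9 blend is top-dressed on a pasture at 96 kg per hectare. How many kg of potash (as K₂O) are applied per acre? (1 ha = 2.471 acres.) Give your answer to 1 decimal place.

3.5 kg K₂O per acre

K₂O per hectare = 96 × 9% = 8.64 kg.
Convert to per acre: 8.64 × 0.404694 = 3.49656 kg.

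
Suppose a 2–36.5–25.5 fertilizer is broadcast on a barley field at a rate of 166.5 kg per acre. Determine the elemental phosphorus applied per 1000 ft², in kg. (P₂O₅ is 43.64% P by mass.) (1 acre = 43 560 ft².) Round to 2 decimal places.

0.61 kg P per thousand sq ft

P₂O₅ per acre = 166.5 × 36.5% = 60.7725 kg.
Elemental P = 60.7725 × 0.4364 = 26.5211 kg per acre.
Convert to per 1000 ft²: 26.5211 × 0.0229568 = 0.608841 kg.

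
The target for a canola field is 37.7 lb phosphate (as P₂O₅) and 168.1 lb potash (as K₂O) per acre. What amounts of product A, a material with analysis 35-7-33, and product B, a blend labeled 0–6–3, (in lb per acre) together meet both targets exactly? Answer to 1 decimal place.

Let a = lb of product A, b = lb of product B (per acre).
P₂O₅: 0.07·a + 0.06·b = 37.7
K₂O: 0.33·a + 0.03·b = 168.1
Solving simultaneously: a = 505.932, b = 38.0791.

505.9 lb product A, 38.1 lb product B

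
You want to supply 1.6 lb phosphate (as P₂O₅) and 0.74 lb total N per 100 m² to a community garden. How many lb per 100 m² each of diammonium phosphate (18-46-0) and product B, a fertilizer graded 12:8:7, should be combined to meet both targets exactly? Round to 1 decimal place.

3.3 lb diammonium phosphate, 1.3 lb product B

With a, b = lb per 100 m² of diammonium phosphate and product B:
P₂O₅: 0.46·a + 0.08·b = 1.6
N: 0.18·a + 0.12·b = 0.74
Eliminate b: (row1) − 0.08/0.12·(row2) → 0.34·a = 1.10667, so a = 3.2549.
Then b = (0.74 − 0.18·3.2549) / 0.12 = 1.28431.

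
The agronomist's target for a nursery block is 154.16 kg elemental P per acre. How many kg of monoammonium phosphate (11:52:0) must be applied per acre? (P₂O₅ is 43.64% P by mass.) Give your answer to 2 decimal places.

As P₂O₅: 154.16 / 0.4364 = 353.254 kg per acre.
Product per acre = 353.254 / 52% = 679.334 kg.

679.33 kg of product per acre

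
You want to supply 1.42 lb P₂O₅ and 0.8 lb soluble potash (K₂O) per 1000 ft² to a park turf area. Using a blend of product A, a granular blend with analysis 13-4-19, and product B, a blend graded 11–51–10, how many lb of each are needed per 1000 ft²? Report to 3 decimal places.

Let a = lb of product A, b = lb of product B (per 1000 ft²).
P₂O₅: 0.04·a + 0.51·b = 1.42
K₂O: 0.19·a + 0.1·b = 0.8
Eliminate a: (row1) − 0.04/0.19·(row2) → 0.488947·b = 1.25158, so b = 2.55974.
Back-substitute: a = (1.42 − 0.51·2.55974) / 0.04 = 2.86329.

2.863 lb product A, 2.560 lb product B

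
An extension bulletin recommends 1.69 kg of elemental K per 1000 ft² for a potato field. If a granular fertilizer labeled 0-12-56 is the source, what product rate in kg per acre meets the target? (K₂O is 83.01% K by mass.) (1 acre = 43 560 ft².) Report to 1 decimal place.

158.4 kg of product per acre

As K₂O: 1.69 / 0.8301 = 2.0359 kg per 1000 ft².
Product per 1000 ft² = 2.0359 / 56% = 3.63553 kg.
Convert to per acre: 3.63553 × 43.56 = 158.364 kg.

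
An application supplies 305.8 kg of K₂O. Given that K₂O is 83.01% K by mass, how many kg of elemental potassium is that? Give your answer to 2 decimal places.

K = 305.8 × 0.8301 = 253.8446 kg.

253.84 kg K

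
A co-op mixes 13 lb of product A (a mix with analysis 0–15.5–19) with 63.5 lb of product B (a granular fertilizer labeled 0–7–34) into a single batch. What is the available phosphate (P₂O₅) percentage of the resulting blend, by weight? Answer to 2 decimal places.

Total mass = 13 + 63.5 = 76.5 lb.
P₂O₅ mass = 15.5%×13 + 7%×63.5 = 6.46 lb.
% P₂O₅ = 6.46 / 76.5 = 8.44444%.

8.44% P₂O₅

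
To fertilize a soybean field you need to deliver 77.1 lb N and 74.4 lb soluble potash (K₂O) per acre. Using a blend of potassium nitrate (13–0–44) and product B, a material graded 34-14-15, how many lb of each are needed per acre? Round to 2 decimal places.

105.54 lb potassium nitrate, 186.41 lb product B

Let a = lb of potassium nitrate, b = lb of product B (per acre).
N: 0.13·a + 0.34·b = 77.1
K₂O: 0.44·a + 0.15·b = 74.4
Eliminate b: (row1) − 0.34/0.15·(row2) → -0.867333·a = -91.54, so a = 105.542.
Then b = (74.4 − 0.44·105.542) / 0.15 = 186.4105.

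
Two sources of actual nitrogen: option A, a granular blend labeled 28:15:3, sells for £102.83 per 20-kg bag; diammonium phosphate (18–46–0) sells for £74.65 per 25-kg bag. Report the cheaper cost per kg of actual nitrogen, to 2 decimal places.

£16.59 per kg N (diammonium phosphate)

option A: N per bag = 20 × 28% = 5.6 kg; cost = 102.83 / 5.6 = £18.3625/kg N.
diammonium phosphate: N per bag = 25 × 18% = 4.5 kg; cost = 74.65 / 4.5 = £16.5889/kg N.
diammonium phosphate is cheaper.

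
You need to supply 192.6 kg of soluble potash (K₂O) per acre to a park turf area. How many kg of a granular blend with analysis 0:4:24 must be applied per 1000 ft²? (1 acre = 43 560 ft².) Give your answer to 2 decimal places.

Product per acre = 192.6 / 24% = 802.5 kg.
Convert to per 1000 ft²: 802.5 × 0.0229568 = 18.4229 kg.

18.42 kg of product per thousand sq ft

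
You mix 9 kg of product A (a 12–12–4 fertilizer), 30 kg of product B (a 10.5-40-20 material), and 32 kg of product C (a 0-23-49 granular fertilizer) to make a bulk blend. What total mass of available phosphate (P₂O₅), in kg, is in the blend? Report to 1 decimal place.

20.4 kg P₂O₅

P₂O₅ mass = 12%×9 + 40%×30 + 23%×32 = 20.44 kg.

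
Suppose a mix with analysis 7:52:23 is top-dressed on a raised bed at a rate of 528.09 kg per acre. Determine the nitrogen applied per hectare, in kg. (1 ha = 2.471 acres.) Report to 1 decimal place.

91.3 kg N per hectare

nitrogen per acre = 528.09 × 7% = 36.9663 kg.
Convert to per hectare: 36.9663 × 2.471 = 91.3437 kg.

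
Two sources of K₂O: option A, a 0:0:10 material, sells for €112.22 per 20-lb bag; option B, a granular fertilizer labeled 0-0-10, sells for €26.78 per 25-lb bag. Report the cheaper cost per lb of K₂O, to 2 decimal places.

€10.71 per lb K₂O (option B)

option A: K₂O per bag = 20 × 10% = 2 lb; cost = 112.22 / 2 = €56.1100/lb K₂O.
option B: K₂O per bag = 25 × 10% = 2.5 lb; cost = 26.78 / 2.5 = €10.7120/lb K₂O.
option B is cheaper.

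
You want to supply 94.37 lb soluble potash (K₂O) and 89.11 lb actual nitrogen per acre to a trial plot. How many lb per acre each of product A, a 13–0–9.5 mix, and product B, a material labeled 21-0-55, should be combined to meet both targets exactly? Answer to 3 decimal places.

Per-acre balance (a = product A, b = product B):
K₂O: 0.095·a + 0.55·b = 94.37
N: 0.13·a + 0.21·b = 89.11
Eliminate a: (row1) − 0.095/0.13·(row2) → 0.396538·b = 29.2512, so b = 73.7662.
Back-substitute: a = (94.37 − 0.55·73.7662) / 0.095 = 566.3007.

566.301 lb product A, 73.766 lb product B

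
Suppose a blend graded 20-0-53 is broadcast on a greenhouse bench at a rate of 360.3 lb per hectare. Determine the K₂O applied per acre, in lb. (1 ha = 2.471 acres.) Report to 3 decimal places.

K₂O per hectare = 360.3 × 53% = 190.959 lb.
Convert to per acre: 190.959 × 0.404694 = 77.28005 lb.

77.280 lb K₂O per acre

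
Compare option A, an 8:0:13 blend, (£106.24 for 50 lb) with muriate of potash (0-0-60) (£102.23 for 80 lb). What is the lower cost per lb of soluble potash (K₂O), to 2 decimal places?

option A: K₂O per bag = 50 × 13% = 6.5 lb; cost = 106.24 / 6.5 = £16.3446/lb K₂O.
muriate of potash: K₂O per bag = 80 × 60% = 48 lb; cost = 102.23 / 48 = £2.1298/lb K₂O.
muriate of potash is cheaper.

£2.13 per lb K₂O (muriate of potash)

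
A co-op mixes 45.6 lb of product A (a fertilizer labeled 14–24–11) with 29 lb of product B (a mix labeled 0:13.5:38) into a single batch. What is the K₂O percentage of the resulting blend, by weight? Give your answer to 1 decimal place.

Total mass = 45.6 + 29 = 74.6 lb.
K₂O mass = 11%×45.6 + 38%×29 = 16.036 lb.
% K₂O = 16.036 / 74.6 = 21.496%.

21.5% K₂O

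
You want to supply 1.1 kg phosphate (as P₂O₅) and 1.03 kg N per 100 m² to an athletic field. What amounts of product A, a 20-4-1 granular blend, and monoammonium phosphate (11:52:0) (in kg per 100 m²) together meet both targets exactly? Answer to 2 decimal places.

4.16 kg product A, 1.80 kg monoammonium phosphate

With a, b = kg per 100 m² of product A and monoammonium phosphate:
P₂O₅: 0.04·a + 0.52·b = 1.1
N: 0.2·a + 0.11·b = 1.03
Solving simultaneously: a = 4.16265, b = 1.79518.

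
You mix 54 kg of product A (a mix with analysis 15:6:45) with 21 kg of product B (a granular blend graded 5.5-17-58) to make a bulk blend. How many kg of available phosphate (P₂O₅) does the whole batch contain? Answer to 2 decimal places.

6.81 kg P₂O₅

P₂O₅ mass = 6%×54 + 17%×21 = 6.81 kg.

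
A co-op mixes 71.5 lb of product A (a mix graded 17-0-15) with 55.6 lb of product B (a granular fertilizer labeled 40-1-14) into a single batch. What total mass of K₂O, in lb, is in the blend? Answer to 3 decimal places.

K₂O mass = 15%×71.5 + 14%×55.6 = 18.509 lb.

18.509 lb K₂O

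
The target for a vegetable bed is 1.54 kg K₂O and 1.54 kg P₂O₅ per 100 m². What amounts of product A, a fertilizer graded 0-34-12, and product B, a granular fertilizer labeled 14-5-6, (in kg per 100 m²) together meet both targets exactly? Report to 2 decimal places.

1.07 kg product A, 23.53 kg product B

Per-100 m² balance (a = product A, b = product B):
K₂O: 0.12·a + 0.06·b = 1.54
P₂O₅: 0.34·a + 0.05·b = 1.54
Eliminate b: (row1) − 0.06/0.05·(row2) → -0.288·a = -0.308, so a = 1.06944.
Then b = (1.54 − 0.34·1.06944) / 0.05 = 23.5278.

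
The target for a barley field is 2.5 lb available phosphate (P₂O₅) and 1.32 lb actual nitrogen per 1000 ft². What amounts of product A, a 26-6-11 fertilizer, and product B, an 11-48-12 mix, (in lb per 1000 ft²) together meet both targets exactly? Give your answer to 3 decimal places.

3.034 lb product A, 4.829 lb product B

With a, b = lb per 1000 ft² of product A and product B:
P₂O₅: 0.06·a + 0.48·b = 2.5
N: 0.26·a + 0.11·b = 1.32
Eliminate a: (row1) − 0.06/0.26·(row2) → 0.454615·b = 2.19538, so b = 4.8291.
Back-substitute: a = (2.5 − 0.48·4.8291) / 0.06 = 3.03384.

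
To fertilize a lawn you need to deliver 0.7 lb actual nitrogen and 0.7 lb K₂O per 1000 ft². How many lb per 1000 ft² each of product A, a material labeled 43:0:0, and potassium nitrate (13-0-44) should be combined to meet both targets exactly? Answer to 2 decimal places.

1.15 lb product A, 1.59 lb potassium nitrate

Let a = lb of product A, b = lb of potassium nitrate (per 1000 ft²).
N: 0.43·a + 0.13·b = 0.7
K₂O: 0·a + 0.44·b = 0.7
Solving simultaneously: a = 1.14693, b = 1.59091.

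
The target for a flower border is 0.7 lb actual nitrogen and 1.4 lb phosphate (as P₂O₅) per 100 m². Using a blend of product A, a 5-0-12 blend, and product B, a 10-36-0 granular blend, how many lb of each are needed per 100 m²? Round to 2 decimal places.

Let a = lb of product A, b = lb of product B (per 100 m²).
N: 0.05·a + 0.1·b = 0.7
P₂O₅: 0·a + 0.36·b = 1.4
Solving simultaneously: a = 6.22222, b = 3.88889.

6.22 lb product A, 3.89 lb product B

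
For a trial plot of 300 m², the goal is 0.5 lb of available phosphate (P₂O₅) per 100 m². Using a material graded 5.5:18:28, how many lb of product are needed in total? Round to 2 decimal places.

Product per 100 m² = 0.5 / 18% = 2.77778 lb.
Total product = 2.77778 × 300 / 100 = 8.33333 lb.

8.33 lb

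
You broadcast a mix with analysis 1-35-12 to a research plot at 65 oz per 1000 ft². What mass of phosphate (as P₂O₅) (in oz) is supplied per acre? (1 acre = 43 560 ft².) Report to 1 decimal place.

P₂O₅ per 1000 ft² = 65 × 35% = 22.75 oz.
Convert to per acre: 22.75 × 43.56 = 990.99 oz.

991.0 oz P₂O₅ per acre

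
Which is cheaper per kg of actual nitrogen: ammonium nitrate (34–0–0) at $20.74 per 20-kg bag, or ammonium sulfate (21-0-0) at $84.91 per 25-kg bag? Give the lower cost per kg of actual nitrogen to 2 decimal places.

ammonium nitrate: N per bag = 20 × 34% = 6.8 kg; cost = 20.74 / 6.8 = $3.0500/kg N.
ammonium sulfate: N per bag = 25 × 21% = 5.25 kg; cost = 84.91 / 5.25 = $16.1733/kg N.
ammonium nitrate is cheaper.

$3.05 per kg N (ammonium nitrate)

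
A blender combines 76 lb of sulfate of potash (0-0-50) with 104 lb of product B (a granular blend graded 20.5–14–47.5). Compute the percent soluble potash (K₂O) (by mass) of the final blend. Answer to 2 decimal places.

Total mass = 76 + 104 = 180 lb.
K₂O mass = 50%×76 + 47.5%×104 = 87.4 lb.
% K₂O = 87.4 / 180 = 48.5556%.

48.56% K₂O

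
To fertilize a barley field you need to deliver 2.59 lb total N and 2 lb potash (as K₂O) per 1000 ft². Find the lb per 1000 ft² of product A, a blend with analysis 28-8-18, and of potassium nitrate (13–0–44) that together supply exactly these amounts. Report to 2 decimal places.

8.81 lb product A, 0.94 lb potassium nitrate

With a, b = lb per 1000 ft² of product A and potassium nitrate:
N: 0.28·a + 0.13·b = 2.59
K₂O: 0.18·a + 0.44·b = 2
Eliminate a: (row1) − 0.28/0.18·(row2) → -0.554444·b = -0.521111, so b = 0.93988.
Back-substitute: a = (2.59 − 0.13·0.93988) / 0.28 = 8.81363.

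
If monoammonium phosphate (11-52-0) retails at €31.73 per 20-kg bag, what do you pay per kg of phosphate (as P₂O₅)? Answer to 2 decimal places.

P₂O₅ in bag = 20 × 52% = 10.4 kg.
Cost per kg P₂O₅ = €31.73 / 10.4 = €3.0510.

€3.05 per kg P₂O₅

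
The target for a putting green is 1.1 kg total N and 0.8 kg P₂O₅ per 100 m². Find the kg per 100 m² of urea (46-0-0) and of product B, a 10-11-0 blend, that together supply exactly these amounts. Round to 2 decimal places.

0.81 kg urea, 7.27 kg product B

Let a = kg of urea, b = kg of product B (per 100 m²).
N: 0.46·a + 0.1·b = 1.1
P₂O₅: 0·a + 0.11·b = 0.8
Solving simultaneously: a = 0.810277, b = 7.27273.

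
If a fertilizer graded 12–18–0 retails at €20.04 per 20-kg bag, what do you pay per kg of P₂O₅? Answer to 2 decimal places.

€5.57 per kg P₂O₅

P₂O₅ in bag = 20 × 18% = 3.6 kg.
Cost per kg P₂O₅ = €20.04 / 3.6 = €5.5667.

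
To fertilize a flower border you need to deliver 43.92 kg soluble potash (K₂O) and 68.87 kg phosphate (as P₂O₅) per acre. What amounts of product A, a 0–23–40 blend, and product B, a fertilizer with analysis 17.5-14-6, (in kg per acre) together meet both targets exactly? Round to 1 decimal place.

With a, b = kg per acre of product A and product B:
K₂O: 0.4·a + 0.06·b = 43.92
P₂O₅: 0.23·a + 0.14·b = 68.87
Solving simultaneously: a = 47.7867, b = 413.422.

47.8 kg product A, 413.4 kg product B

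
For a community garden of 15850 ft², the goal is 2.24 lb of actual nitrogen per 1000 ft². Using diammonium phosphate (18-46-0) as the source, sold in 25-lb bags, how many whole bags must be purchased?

8 bags

Product per 1000 ft² = 2.24 / 18% = 12.4444 lb.
Total product = 12.4444 × 15850 / 1000 = 197.244 lb.
Bags = ⌈197.244 / 25⌉ = 8.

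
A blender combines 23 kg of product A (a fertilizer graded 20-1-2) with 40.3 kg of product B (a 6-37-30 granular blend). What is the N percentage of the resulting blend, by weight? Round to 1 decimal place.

Total mass = 23 + 40.3 = 63.3 kg.
N mass = 20%×23 + 6%×40.3 = 7.018 kg.
% N = 7.018 / 63.3 = 11.0869%.

11.1% N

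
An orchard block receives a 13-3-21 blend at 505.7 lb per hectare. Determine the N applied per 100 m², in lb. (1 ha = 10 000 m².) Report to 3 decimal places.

0.657 lb N per hundred sq m

nitrogen per hectare = 505.7 × 13% = 65.741 lb.
Convert to per 100 m²: 65.741 × 0.01 = 0.65741 lb.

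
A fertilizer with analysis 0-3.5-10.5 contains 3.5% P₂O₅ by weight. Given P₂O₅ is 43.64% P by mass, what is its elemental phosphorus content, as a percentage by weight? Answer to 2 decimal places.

1.53% P

%P = 3.5 × 0.4364 = 1.5274%.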